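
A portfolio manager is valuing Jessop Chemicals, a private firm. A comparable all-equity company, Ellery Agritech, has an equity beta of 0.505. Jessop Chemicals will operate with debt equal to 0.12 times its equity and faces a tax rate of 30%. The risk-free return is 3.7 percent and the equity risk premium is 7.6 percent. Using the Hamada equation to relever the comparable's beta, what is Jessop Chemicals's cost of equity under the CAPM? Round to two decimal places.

7.86%

β_L = β_U × [1 + (1 − t)(D/E)] = 0.505 × [1 + (1 − 0.30) × 0.12]
    = 0.505 × [1 + 0.70 × 0.12] = 0.505 × 1.0840 = 0.5474
E(R) = R_f + β_L × MRP = 3.7% + 0.5474 × 7.6% = 7.86%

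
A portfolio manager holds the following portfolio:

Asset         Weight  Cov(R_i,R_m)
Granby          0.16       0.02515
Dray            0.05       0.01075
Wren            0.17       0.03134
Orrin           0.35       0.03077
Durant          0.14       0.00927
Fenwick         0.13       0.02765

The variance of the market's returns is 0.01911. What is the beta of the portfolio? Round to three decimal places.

1.337

β_Granby = 0.02515 / 0.01911 = 1.3161
β_Dray = 0.01075 / 0.01911 = 0.5625
β_Wren = 0.03134 / 0.01911 = 1.6400
β_Orrin = 0.03077 / 0.01911 = 1.6102
β_Durant = 0.00927 / 0.01911 = 0.4851
β_Fenwick = 0.02765 / 0.01911 = 1.4469
β_P = Σ w_i β_i = 0.16×1.3161 + 0.05×0.5625 + 0.17×1.6400 + 0.35×1.6102 + 0.14×0.4851 + 0.13×1.4469 = 1.3371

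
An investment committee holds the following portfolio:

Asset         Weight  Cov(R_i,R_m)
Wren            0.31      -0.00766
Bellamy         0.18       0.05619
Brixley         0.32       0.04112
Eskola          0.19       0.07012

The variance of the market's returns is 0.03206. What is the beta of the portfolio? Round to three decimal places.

β_Wren = -0.00766 / 0.03206 = -0.2389
β_Bellamy = 0.05619 / 0.03206 = 1.7527
β_Brixley = 0.04112 / 0.03206 = 1.2826
β_Eskola = 0.07012 / 0.03206 = 2.1871
β_P = Σ w_i β_i = 0.31×-0.2389 + 0.18×1.7527 + 0.32×1.2826 + 0.19×2.1871 = 1.0674

1.067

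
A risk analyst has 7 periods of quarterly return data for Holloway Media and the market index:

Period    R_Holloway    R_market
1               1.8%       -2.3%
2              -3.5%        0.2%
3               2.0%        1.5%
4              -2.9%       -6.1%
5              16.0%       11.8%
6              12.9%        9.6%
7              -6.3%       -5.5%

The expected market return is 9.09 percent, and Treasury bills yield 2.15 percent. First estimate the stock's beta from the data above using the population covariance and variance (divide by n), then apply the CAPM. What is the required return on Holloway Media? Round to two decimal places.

Mean R_i = (1.8 − 3.5 + 2.0 − 2.9 + 16.0 + 12.9 − 6.3) / 7 = 2.8571%
Mean R_m = (-2.3 + 0.2 + 1.5 − 6.1 + 11.8 + 9.6 − 5.5) / 7 = 1.3143%
Σ(R_i − R̄_i)(R_m − R̄_m) = 336.8543  ⇒  Cov = 336.8543 / 7 = 48.1220
Σ(R_m − R̄_m)² = 294.3486  ⇒  Var(R_m) = 294.3486 / 7 = 42.0498
β = Cov / Var(R_m) = 48.1220 / 42.0498 = 1.1444
MRP = 9.09% − 2.15% = 6.94%
E(R) = R_f + β × MRP = 2.15% + 1.1444 × 6.94% = 10.09%

10.09%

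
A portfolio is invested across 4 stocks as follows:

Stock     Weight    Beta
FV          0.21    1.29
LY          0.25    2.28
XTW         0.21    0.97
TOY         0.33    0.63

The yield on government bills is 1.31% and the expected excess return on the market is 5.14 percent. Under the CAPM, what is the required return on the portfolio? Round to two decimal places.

7.75%

β_P = Σ w_i β_i = 0.21×1.29 + 0.25×2.28 + 0.21×0.97 + 0.33×0.63 = 1.2525
E(R_P) = R_f + β_P × MRP = 1.31% + 1.2525 × 5.14% = 7.75%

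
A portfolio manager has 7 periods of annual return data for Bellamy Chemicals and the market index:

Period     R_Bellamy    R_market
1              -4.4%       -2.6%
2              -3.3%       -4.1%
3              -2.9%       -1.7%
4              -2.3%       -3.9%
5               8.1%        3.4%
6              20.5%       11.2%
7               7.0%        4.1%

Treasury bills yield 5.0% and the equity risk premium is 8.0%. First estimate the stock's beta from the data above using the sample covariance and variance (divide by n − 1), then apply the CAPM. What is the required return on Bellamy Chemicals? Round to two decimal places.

17.82%

Mean R_i = (-4.4 − 3.3 − 2.9 − 2.3 + 8.1 + 20.5 + 7.0) / 7 = 3.2429%
Mean R_m = (-2.6 − 4.1 − 1.7 − 3.9 + 3.4 + 11.2 + 4.1) / 7 = 0.9143%
Σ(R_i − R̄_i)(R_m − R̄_m) = 303.9557  ⇒  Cov = 303.9557 / 6 = 50.6593
Σ(R_m − R̄_m)² = 189.6286  ⇒  Var(R_m) = 189.6286 / 6 = 31.6048
β = Cov / Var(R_m) = 50.6593 / 31.6048 = 1.6029
E(R) = R_f + β × MRP = 5.0% + 1.6029 × 8.0% = 17.82%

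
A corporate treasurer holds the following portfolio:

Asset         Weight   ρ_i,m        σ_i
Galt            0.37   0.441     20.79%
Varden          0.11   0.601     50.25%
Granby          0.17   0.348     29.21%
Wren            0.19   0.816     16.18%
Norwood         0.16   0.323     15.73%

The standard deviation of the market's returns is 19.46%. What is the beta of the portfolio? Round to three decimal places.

0.605

β_Galt = 0.441 × 20.79% / 19.46% = 0.4711
β_Varden = 0.601 × 50.25% / 19.46% = 1.5519
β_Granby = 0.348 × 29.21% / 19.46% = 0.5224
β_Wren = 0.816 × 16.18% / 19.46% = 0.6785
β_Norwood = 0.323 × 15.73% / 19.46% = 0.2611
β_P = Σ w_i β_i = 0.37×0.4711 + 0.11×1.5519 + 0.17×0.5224 + 0.19×0.6785 + 0.16×0.2611 = 0.6045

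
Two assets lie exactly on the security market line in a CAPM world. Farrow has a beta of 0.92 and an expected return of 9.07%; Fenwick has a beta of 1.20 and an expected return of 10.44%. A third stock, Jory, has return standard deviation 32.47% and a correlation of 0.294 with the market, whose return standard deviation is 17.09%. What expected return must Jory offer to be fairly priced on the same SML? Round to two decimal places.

7.30%

MRP = (10.44% − 9.07%) / (1.20 − 0.92) = 4.8929%
R_f = 9.07% − 0.92 × 4.8929% = 4.5685%
β_Jory = ρ·σ_i/σ_m = 0.294 × 32.47 / 17.09 = 0.5586
E(R_Jory) = R_f + β × MRP = 4.5685% + 0.5586 × 4.8929% = 7.30%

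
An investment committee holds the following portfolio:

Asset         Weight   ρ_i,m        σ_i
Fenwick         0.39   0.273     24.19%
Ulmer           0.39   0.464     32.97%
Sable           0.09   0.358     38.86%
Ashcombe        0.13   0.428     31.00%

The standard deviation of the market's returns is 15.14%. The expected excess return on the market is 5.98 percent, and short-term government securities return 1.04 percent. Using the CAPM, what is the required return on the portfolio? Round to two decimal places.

β_Fenwick = 0.273 × 24.19% / 15.14% = 0.4362
β_Ulmer = 0.464 × 32.97% / 15.14% = 1.0104
β_Sable = 0.358 × 38.86% / 15.14% = 0.9189
β_Ashcombe = 0.428 × 31.00% / 15.14% = 0.8764
β_P = Σ w_i β_i = 0.39×0.4362 + 0.39×1.0104 + 0.09×0.9189 + 0.13×0.8764 = 0.7608
E(R_P) = R_f + β_P × MRP = 1.04% + 0.7608 × 5.98% = 5.59%

5.59%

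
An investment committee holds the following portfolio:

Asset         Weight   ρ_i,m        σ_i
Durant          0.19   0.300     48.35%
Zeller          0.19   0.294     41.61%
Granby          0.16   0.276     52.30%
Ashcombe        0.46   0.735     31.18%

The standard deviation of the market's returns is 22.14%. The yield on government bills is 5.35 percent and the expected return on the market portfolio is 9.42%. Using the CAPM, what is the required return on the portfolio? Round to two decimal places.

8.65%

β_Durant = 0.300 × 48.35% / 22.14% = 0.6551
β_Zeller = 0.294 × 41.61% / 22.14% = 0.5525
β_Granby = 0.276 × 52.30% / 22.14% = 0.6520
β_Ashcombe = 0.735 × 31.18% / 22.14% = 1.0351
β_P = Σ w_i β_i = 0.19×0.6551 + 0.19×0.5525 + 0.16×0.6520 + 0.46×1.0351 = 0.8099
MRP = 9.42% − 5.35% = 4.07%
E(R_P) = R_f + β_P × MRP = 5.35% + 0.8099 × 4.07% = 8.65%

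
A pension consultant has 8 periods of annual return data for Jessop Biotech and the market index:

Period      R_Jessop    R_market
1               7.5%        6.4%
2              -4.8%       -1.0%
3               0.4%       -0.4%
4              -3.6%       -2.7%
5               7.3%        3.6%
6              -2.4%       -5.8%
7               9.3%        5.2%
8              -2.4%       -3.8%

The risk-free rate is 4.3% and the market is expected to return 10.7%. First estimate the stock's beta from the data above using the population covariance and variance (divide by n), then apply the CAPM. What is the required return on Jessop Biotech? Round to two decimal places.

Mean R_i = (7.5 − 4.8 + 0.4 − 3.6 + 7.3 − 2.4 + 9.3 − 2.4) / 8 = 1.4125%
Mean R_m = (6.4 − 1.0 − 0.4 − 2.7 + 3.6 − 5.8 + 5.2 − 3.8) / 8 = 0.1875%
Σ(R_i − R̄_i)(R_m − R̄_m) = 157.9213  ⇒  Cov = 157.9213 / 8 = 19.7402
Σ(R_m − R̄_m)² = 137.2088  ⇒  Var(R_m) = 137.2088 / 8 = 17.1511
β = Cov / Var(R_m) = 19.7402 / 17.1511 = 1.1510
MRP = 10.7% − 4.3% = 6.40%
E(R) = R_f + β × MRP = 4.3% + 1.1510 × 6.4% = 11.67%

11.67%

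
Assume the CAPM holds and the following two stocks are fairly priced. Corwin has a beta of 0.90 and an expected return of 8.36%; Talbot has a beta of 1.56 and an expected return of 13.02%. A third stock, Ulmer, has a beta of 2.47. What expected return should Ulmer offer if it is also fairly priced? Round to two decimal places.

MRP (SML slope) = (13.02% − 8.36%) / (1.56 − 0.90) = 4.66% / 0.66 = 7.0606%
R_f (intercept) = 8.36% − 0.90 × 7.0606% = 2.0055%
E(R_Ulmer) = R_f + β × MRP = 2.0055% + 2.47 × 7.0606% = 19.45%

19.45%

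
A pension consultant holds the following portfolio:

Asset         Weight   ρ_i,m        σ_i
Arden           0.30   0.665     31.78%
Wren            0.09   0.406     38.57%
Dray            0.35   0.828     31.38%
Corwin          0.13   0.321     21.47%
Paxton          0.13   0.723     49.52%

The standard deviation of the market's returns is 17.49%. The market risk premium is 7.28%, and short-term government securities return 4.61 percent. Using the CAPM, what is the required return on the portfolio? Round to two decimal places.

13.93%

β_Arden = 0.665 × 31.78% / 17.49% = 1.2083
β_Wren = 0.406 × 38.57% / 17.49% = 0.8953
β_Dray = 0.828 × 31.38% / 17.49% = 1.4856
β_Corwin = 0.321 × 21.47% / 17.49% = 0.3940
β_Paxton = 0.723 × 49.52% / 17.49% = 2.0471
β_P = Σ w_i β_i = 0.30×1.2083 + 0.09×0.8953 + 0.35×1.4856 + 0.13×0.3940 + 0.13×2.0471 = 1.2804
E(R_P) = R_f + β_P × MRP = 4.61% + 1.2804 × 7.28% = 13.93%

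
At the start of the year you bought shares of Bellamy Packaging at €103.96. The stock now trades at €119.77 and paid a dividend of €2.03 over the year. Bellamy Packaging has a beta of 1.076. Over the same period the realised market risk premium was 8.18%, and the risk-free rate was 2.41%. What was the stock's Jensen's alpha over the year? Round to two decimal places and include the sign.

+5.95%

Realised HPR = (P1 + D1 − P0) / P0 = (119.77 + 2.03 − 103.96) / 103.96 = 17.84 / 103.96 = 17.1604%
CAPM required = R_f + β·MRP = 2.41% + 1.076 × 8.18% = 11.21168%
α = realised − required = 17.1604% − 11.21168% = +5.95%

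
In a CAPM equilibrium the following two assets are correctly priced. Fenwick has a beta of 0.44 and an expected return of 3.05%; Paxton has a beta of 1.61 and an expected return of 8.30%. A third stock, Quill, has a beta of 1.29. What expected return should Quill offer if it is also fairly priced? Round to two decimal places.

6.86%

MRP (SML slope) = (8.30% − 3.05%) / (1.61 − 0.44) = 5.25% / 1.17 = 4.4872%
R_f (intercept) = 3.05% − 0.44 × 4.4872% = 1.0756%
E(R_Quill) = R_f + β × MRP = 1.0756% + 1.29 × 4.4872% = 6.86%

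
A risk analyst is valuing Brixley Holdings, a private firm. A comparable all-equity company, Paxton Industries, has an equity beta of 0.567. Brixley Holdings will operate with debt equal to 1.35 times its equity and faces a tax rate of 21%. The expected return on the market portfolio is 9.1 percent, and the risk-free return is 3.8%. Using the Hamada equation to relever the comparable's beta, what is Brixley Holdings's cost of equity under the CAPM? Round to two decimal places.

β_L = β_U × [1 + (1 − t)(D/E)] = 0.567 × [1 + (1 − 0.21) × 1.35]
    = 0.567 × [1 + 0.79 × 1.35] = 0.567 × 2.0665 = 1.1717
MRP = 9.1% − 3.8% = 5.30%
E(R) = R_f + β_L × MRP = 3.8% + 1.1717 × 5.3% = 10.01%

10.01%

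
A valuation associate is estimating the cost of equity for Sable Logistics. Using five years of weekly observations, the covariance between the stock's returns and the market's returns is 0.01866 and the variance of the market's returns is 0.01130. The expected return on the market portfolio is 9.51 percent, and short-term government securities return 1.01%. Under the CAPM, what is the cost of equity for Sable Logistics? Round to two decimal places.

15.05%

β = Cov(R_i, R_m) / Var(R_m) = 0.01866 / 0.01130 = 1.6513
MRP = 9.51% − 1.01% = 8.50%
E(R) = R_f + β × MRP = 1.01% + 1.6513 × 8.50% = 15.05%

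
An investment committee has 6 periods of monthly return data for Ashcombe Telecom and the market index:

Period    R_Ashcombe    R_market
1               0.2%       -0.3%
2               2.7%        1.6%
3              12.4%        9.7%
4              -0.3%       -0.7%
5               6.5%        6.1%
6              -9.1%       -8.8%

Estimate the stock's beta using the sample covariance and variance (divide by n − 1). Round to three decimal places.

Mean R_i = (0.2 + 2.7 + 12.4 − 0.3 + 6.5 − 9.1) / 6 = 2.0667%
Mean R_m = (-0.3 + 1.6 + 9.7 − 0.7 + 6.1 − 8.8) / 6 = 1.2667%
Σ(R_i − R̄_i)(R_m − R̄_m) = 228.7733  ⇒  Cov = 228.7733 / 5 = 45.7547
Σ(R_m − R̄_m)² = 202.2533  ⇒  Var(R_m) = 202.2533 / 5 = 40.4507
β = Cov / Var(R_m) = 45.7547 / 40.4507 = 1.1311

1.131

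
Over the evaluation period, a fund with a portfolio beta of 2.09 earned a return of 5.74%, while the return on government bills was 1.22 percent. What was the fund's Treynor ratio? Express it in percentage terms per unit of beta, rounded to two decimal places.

2.16%

Treynor = (R_P − R_f) / β_P = (5.74% − 1.22%) / 2.0900 = 4.52% / 2.0900 = 2.16%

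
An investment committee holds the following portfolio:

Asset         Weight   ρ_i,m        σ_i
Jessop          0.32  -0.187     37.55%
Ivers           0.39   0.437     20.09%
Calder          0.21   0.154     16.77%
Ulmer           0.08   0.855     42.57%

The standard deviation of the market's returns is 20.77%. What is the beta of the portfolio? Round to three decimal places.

β_Jessop = -0.187 × 37.55% / 20.77% = -0.3381
β_Ivers = 0.437 × 20.09% / 20.77% = 0.4227
β_Calder = 0.154 × 16.77% / 20.77% = 0.1243
β_Ulmer = 0.855 × 42.57% / 20.77% = 1.7524
β_P = Σ w_i β_i = 0.32×-0.3381 + 0.39×0.4227 + 0.21×0.1243 + 0.08×1.7524 = 0.2230

0.223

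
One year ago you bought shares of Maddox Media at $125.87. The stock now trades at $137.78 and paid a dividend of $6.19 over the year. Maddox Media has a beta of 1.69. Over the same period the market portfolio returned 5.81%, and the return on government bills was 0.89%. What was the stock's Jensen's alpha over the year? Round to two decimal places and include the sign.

Realised HPR = (P1 + D1 − P0) / P0 = (137.78 + 6.19 − 125.87) / 125.87 = 18.10 / 125.87 = 14.3799%
MRP = 5.81% − 0.89% = 4.92%
CAPM required = R_f + β·MRP = 0.89% + 1.69 × 4.92% = 9.2048%
α = realised − required = 14.3799% − 9.2048% = +5.18%

+5.18%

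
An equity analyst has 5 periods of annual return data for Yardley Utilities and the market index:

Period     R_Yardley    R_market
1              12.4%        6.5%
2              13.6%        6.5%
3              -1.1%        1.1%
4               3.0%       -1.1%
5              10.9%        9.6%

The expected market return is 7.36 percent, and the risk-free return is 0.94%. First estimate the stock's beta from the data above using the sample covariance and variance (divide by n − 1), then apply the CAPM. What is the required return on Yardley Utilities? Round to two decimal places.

8.76%

Mean R_i = (12.4 + 13.6 − 1.1 + 3.0 + 10.9) / 5 = 7.7600%
Mean R_m = (6.5 + 6.5 + 1.1 − 1.1 + 9.6) / 5 = 4.5200%
Σ(R_i − R̄_i)(R_m − R̄_m) = 93.7540  ⇒  Cov = 93.7540 / 4 = 23.4385
Σ(R_m − R̄_m)² = 76.9280  ⇒  Var(R_m) = 76.9280 / 4 = 19.2320
β = Cov / Var(R_m) = 23.4385 / 19.2320 = 1.2187
MRP = 7.36% − 0.94% = 6.42%
E(R) = R_f + β × MRP = 0.94% + 1.2187 × 6.42% = 8.76%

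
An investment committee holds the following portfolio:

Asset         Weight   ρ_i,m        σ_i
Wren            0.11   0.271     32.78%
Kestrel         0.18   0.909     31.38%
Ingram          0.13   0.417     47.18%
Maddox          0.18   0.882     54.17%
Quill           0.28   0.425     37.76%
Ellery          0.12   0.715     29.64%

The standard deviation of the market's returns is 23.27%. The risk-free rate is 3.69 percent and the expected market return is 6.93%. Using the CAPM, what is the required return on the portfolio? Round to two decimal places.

7.07%

β_Wren = 0.271 × 32.78% / 23.27% = 0.3818
β_Kestrel = 0.909 × 31.38% / 23.27% = 1.2258
β_Ingram = 0.417 × 47.18% / 23.27% = 0.8455
β_Maddox = 0.882 × 54.17% / 23.27% = 2.0532
β_Quill = 0.425 × 37.76% / 23.27% = 0.6896
β_Ellery = 0.715 × 29.64% / 23.27% = 0.9107
β_P = Σ w_i β_i = 0.11×0.3818 + 0.18×1.2258 + 0.13×0.8455 + 0.18×2.0532 + 0.28×0.6896 + 0.12×0.9107 = 1.0445
MRP = 6.93% − 3.69% = 3.24%
E(R_P) = R_f + β_P × MRP = 3.69% + 1.0445 × 3.24% = 7.07%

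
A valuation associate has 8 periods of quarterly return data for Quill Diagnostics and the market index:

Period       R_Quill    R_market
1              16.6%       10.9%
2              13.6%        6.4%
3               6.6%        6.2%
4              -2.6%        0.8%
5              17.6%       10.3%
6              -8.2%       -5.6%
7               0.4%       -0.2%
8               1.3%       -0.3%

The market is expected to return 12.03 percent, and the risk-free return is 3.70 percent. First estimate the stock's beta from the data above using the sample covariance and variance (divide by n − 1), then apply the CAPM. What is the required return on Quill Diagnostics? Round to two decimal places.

16.90%

Mean R_i = (16.6 + 13.6 + 6.6 − 2.6 + 17.6 − 8.2 + 0.4 + 1.3) / 8 = 5.6625%
Mean R_m = (10.9 + 6.4 + 6.2 + 0.8 + 10.3 − 5.6 − 0.2 − 0.3) / 8 = 3.5625%
Σ(R_i − R̄_i)(R_m − R̄_m) = 372.1688  ⇒  Cov = 372.1688 / 7 = 53.1670
Σ(R_m − R̄_m)² = 234.8988  ⇒  Var(R_m) = 234.8988 / 7 = 33.5570
β = Cov / Var(R_m) = 53.1670 / 33.5570 = 1.5844
MRP = 12.03% − 3.70% = 8.33%
E(R) = R_f + β × MRP = 3.70% + 1.5844 × 8.33% = 16.90%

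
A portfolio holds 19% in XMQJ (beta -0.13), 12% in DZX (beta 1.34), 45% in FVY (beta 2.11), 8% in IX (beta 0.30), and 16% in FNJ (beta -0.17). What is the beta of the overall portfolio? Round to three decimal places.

β_P = Σ w_i β_i = 0.19×-0.13 + 0.12×1.34 + 0.45×2.11 + 0.08×0.30 + 0.16×-0.17 = 1.0824

1.082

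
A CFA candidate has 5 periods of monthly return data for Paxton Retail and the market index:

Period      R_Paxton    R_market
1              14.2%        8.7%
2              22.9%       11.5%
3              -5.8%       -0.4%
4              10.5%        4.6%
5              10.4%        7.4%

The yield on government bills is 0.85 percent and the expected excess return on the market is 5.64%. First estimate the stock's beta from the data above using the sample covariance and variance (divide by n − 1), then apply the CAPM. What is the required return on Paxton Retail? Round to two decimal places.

13.44%

Mean R_i = (14.2 + 22.9 − 5.8 + 10.5 + 10.4) / 5 = 10.4400%
Mean R_m = (8.7 + 11.5 − 0.4 + 4.6 + 7.4) / 5 = 6.3600%
Σ(R_i − R̄_i)(R_m − R̄_m) = 182.4780  ⇒  Cov = 182.4780 / 4 = 45.6195
Σ(R_m − R̄_m)² = 81.7720  ⇒  Var(R_m) = 81.7720 / 4 = 20.4430
β = Cov / Var(R_m) = 45.6195 / 20.4430 = 2.2315
E(R) = R_f + β × MRP = 0.85% + 2.2315 × 5.64% = 13.44%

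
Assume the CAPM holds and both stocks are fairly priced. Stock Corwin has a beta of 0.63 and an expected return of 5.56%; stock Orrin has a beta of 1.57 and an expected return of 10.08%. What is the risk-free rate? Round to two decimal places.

Both satisfy E(R) = R_f + β·MRP, so the slope of the SML is
MRP = (10.08% − 5.56%) / (1.57 − 0.63) = 4.52% / 0.94 = 4.8085%
R_f = E(R_Corwin) − β_Corwin·MRP = 5.56% − 0.63 × 4.8085% = 2.5306%

2.53%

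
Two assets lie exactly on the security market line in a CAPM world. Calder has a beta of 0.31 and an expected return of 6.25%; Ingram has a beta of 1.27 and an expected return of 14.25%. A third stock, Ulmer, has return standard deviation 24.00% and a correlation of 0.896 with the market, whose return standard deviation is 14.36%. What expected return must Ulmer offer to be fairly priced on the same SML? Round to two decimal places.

MRP = (14.25% − 6.25%) / (1.27 − 0.31) = 8.3333%
R_f = 6.25% − 0.31 × 8.3333% = 3.6667%
β_Ulmer = ρ·σ_i/σ_m = 0.896 × 24.00 / 14.36 = 1.4975
E(R_Ulmer) = R_f + β × MRP = 3.6667% + 1.4975 × 8.3333% = 16.15%

16.15%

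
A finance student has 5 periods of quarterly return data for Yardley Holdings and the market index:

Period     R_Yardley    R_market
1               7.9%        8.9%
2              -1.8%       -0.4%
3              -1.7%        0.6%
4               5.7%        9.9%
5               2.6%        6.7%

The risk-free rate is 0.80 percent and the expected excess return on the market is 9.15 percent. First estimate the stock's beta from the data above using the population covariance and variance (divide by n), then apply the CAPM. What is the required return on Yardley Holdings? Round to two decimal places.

8.74%

Mean R_i = (7.9 − 1.8 − 1.7 + 5.7 + 2.6) / 5 = 2.5400%
Mean R_m = (8.9 − 0.4 + 0.6 + 9.9 + 6.7) / 5 = 5.1400%
Σ(R_i − R̄_i)(R_m − R̄_m) = 78.5820  ⇒  Cov = 78.5820 / 5 = 15.7164
Σ(R_m − R̄_m)² = 90.5320  ⇒  Var(R_m) = 90.5320 / 5 = 18.1064
β = Cov / Var(R_m) = 15.7164 / 18.1064 = 0.8680
E(R) = R_f + β × MRP = 0.80% + 0.8680 × 9.15% = 8.74%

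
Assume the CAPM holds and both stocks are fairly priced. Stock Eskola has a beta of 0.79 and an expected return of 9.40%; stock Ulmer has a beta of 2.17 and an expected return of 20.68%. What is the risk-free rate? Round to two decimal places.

Both satisfy E(R) = R_f + β·MRP, so the slope of the SML is
MRP = (20.68% − 9.40%) / (2.17 − 0.79) = 11.28% / 1.38 = 8.1739%
R_f = E(R_Eskola) − β_Eskola·MRP = 9.40% − 0.79 × 8.1739% = 2.9426%

2.94%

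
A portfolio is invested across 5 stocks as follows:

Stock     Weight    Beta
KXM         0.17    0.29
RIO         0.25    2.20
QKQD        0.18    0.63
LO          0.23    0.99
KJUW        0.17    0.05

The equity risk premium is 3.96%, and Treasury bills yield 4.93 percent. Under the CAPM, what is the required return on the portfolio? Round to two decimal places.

8.69%

β_P = Σ w_i β_i = 0.17×0.29 + 0.25×2.20 + 0.18×0.63 + 0.23×0.99 + 0.17×0.05 = 0.9489
E(R_P) = R_f + β_P × MRP = 4.93% + 0.9489 × 3.96% = 8.69%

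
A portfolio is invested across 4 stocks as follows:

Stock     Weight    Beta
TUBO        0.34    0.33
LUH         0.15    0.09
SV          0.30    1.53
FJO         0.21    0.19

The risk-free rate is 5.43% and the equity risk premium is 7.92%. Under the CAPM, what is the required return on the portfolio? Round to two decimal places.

10.38%

β_P = Σ w_i β_i = 0.34×0.33 + 0.15×0.09 + 0.30×1.53 + 0.21×0.19 = 0.6246
E(R_P) = R_f + β_P × MRP = 5.43% + 0.6246 × 7.92% = 10.38%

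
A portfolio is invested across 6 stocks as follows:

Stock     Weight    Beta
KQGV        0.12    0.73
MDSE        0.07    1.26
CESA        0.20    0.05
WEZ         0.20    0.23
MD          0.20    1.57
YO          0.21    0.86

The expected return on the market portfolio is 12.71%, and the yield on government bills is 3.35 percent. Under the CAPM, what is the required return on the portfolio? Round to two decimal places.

β_P = Σ w_i β_i = 0.12×0.73 + 0.07×1.26 + 0.20×0.05 + 0.20×0.23 + 0.20×1.57 + 0.21×0.86 = 0.7264
MRP = 12.71% − 3.35% = 9.36%
E(R_P) = R_f + β_P × MRP = 3.35% + 0.7264 × 9.36% = 10.15%

10.15%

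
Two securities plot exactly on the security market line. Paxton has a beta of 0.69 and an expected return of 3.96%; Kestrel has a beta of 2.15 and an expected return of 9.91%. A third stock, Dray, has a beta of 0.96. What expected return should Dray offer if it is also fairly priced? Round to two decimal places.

5.06%

MRP (SML slope) = (9.91% − 3.96%) / (2.15 − 0.69) = 5.95% / 1.46 = 4.0753%
R_f (intercept) = 3.96% − 0.69 × 4.0753% = 1.1480%
E(R_Dray) = R_f + β × MRP = 1.1480% + 0.96 × 4.0753% = 5.06%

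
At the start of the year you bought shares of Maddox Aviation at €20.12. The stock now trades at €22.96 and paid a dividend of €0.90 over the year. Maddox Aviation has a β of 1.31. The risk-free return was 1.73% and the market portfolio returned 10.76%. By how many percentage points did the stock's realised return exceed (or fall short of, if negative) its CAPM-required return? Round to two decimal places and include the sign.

+5.03%

Realised HPR = (P1 + D1 − P0) / P0 = (22.96 + 0.90 − 20.12) / 20.12 = 3.74 / 20.12 = 18.5885%
MRP = 10.76% − 1.73% = 9.03%
CAPM required = R_f + β·MRP = 1.73% + 1.31 × 9.03% = 13.5593%
α = realised − required = 18.5885% − 13.5593% = +5.03%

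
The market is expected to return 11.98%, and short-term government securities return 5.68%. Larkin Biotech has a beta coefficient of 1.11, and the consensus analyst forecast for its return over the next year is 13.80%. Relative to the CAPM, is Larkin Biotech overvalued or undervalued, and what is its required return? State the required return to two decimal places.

Undervalued; required return 12.67%

MRP = 11.98% − 5.68% = 6.30%
Required return = R_f + β·MRP = 5.68% + 1.11 × 6.30% = 12.67%
Forecast 13.80% > required 12.67% → the stock plots above the SML → undervalued.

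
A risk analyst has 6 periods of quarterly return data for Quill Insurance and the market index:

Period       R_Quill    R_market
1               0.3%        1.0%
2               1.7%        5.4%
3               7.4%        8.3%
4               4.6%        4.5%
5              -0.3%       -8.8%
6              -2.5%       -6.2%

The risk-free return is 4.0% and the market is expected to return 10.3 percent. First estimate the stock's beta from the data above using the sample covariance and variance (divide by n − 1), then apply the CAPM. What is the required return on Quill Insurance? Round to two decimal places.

6.76%

Mean R_i = (0.3 + 1.7 + 7.4 + 4.6 − 0.3 − 2.5) / 6 = 1.8667%
Mean R_m = (1.0 + 5.4 + 8.3 + 4.5 − 8.8 − 6.2) / 6 = 0.7000%
Σ(R_i − R̄_i)(R_m − R̄_m) = 101.9000  ⇒  Cov = 101.9000 / 5 = 20.3800
Σ(R_m − R̄_m)² = 232.2400  ⇒  Var(R_m) = 232.2400 / 5 = 46.4480
β = Cov / Var(R_m) = 20.3800 / 46.4480 = 0.4388
MRP = 10.3% − 4.0% = 6.30%
E(R) = R_f + β × MRP = 4.0% + 0.4388 × 6.3% = 6.76%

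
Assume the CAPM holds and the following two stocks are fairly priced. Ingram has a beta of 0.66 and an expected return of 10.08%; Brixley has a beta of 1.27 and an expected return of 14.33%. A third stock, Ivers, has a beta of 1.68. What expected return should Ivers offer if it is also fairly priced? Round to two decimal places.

MRP (SML slope) = (14.33% − 10.08%) / (1.27 − 0.66) = 4.25% / 0.61 = 6.9672%
R_f (intercept) = 10.08% − 0.66 × 6.9672% = 5.4816%
E(R_Ivers) = R_f + β × MRP = 5.4816% + 1.68 × 6.9672% = 17.19%

17.19%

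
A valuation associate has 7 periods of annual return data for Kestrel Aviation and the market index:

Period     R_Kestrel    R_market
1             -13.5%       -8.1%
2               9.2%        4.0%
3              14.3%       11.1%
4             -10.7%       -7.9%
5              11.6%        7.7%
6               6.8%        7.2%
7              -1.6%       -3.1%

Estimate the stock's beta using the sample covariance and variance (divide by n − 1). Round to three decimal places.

Mean R_i = (-13.5 + 9.2 + 14.3 − 10.7 + 11.6 + 6.8 − 1.6) / 7 = 2.3000%
Mean R_m = (-8.1 + 4.0 + 11.1 − 7.9 + 7.7 + 7.2 − 3.1) / 7 = 1.5571%
Σ(R_i − R̄_i)(R_m − R̄_m) = 507.5800  ⇒  Cov = 507.5800 / 6 = 84.5967
Σ(R_m − R̄_m)² = 370.9971  ⇒  Var(R_m) = 370.9971 / 6 = 61.8329
β = Cov / Var(R_m) = 84.5967 / 61.8329 = 1.3682

1.368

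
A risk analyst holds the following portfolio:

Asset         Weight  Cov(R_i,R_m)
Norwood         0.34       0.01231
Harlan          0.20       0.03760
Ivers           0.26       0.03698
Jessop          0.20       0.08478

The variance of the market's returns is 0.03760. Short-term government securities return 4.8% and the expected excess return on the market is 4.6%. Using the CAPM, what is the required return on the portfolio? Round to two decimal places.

β_Norwood = 0.01231 / 0.03760 = 0.3274
β_Harlan = 0.03760 / 0.03760 = 1.0000
β_Ivers = 0.03698 / 0.03760 = 0.9835
β_Jessop = 0.08478 / 0.03760 = 2.2548
β_P = Σ w_i β_i = 0.34×0.3274 + 0.20×1.0000 + 0.26×0.9835 + 0.20×2.2548 = 1.0180
E(R_P) = R_f + β_P × MRP = 4.8% + 1.0180 × 4.6% = 9.48%

9.48%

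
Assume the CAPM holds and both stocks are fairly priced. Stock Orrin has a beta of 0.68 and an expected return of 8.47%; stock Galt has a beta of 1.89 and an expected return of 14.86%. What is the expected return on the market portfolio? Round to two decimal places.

10.16%

Both satisfy E(R) = R_f + β·MRP, so the slope of the SML is
MRP = (14.86% − 8.47%) / (1.89 − 0.68) = 6.39% / 1.21 = 5.2810%
R_f = E(R_Orrin) − β_Orrin·MRP = 8.47% − 0.68 × 5.2810% = 4.8789%
E(R_m) = R_f + MRP = 4.8789% + 5.2810% = 10.16%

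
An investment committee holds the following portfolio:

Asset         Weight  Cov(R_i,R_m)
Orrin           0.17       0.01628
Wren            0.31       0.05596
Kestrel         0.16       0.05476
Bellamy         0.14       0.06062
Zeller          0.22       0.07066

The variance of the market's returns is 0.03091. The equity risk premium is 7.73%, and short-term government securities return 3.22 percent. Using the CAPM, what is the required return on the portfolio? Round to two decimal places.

16.45%

β_Orrin = 0.01628 / 0.03091 = 0.5267
β_Wren = 0.05596 / 0.03091 = 1.8104
β_Kestrel = 0.05476 / 0.03091 = 1.7716
β_Bellamy = 0.06062 / 0.03091 = 1.9612
β_Zeller = 0.07066 / 0.03091 = 2.2860
β_P = Σ w_i β_i = 0.17×0.5267 + 0.31×1.8104 + 0.16×1.7716 + 0.14×1.9612 + 0.22×2.2860 = 1.7117
E(R_P) = R_f + β_P × MRP = 3.22% + 1.7117 × 7.73% = 16.45%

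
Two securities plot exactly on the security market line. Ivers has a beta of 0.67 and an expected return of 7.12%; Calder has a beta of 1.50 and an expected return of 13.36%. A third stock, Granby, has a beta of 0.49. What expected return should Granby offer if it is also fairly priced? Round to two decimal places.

5.77%

MRP (SML slope) = (13.36% − 7.12%) / (1.50 − 0.67) = 6.24% / 0.83 = 7.5181%
R_f (intercept) = 7.12% − 0.67 × 7.5181% = 2.0829%
E(R_Granby) = R_f + β × MRP = 2.0829% + 0.49 × 7.5181% = 5.77%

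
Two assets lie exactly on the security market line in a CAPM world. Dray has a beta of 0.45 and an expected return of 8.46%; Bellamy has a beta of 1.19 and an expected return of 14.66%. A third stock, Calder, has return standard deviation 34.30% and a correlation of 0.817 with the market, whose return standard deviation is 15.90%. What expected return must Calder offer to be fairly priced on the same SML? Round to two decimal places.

19.46%

MRP = (14.66% − 8.46%) / (1.19 − 0.45) = 8.3784%
R_f = 8.46% − 0.45 × 8.3784% = 4.6897%
β_Calder = ρ·σ_i/σ_m = 0.817 × 34.30 / 15.90 = 1.7625
E(R_Calder) = R_f + β × MRP = 4.6897% + 1.7625 × 8.3784% = 19.46%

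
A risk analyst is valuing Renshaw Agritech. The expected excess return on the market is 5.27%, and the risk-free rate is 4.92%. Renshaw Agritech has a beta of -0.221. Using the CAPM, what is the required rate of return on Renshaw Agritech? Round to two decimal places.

3.76%

E(R) = R_f + β × MRP = 4.92% + -0.221 × 5.27% = 3.76%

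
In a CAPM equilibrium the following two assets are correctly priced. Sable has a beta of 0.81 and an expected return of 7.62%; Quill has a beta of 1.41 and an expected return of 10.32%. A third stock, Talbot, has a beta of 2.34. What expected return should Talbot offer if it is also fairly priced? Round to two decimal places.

MRP (SML slope) = (10.32% − 7.62%) / (1.41 − 0.81) = 2.70% / 0.60 = 4.5000%
R_f (intercept) = 7.62% − 0.81 × 4.5000% = 3.9750%
E(R_Talbot) = R_f + β × MRP = 3.9750% + 2.34 × 4.5000% = 14.51%

14.51%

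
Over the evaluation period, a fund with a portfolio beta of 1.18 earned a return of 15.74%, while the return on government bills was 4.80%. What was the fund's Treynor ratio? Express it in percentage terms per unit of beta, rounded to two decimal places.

9.27%

Treynor = (R_P − R_f) / β_P = (15.74% − 4.80%) / 1.1800 = 10.94% / 1.1800 = 9.27%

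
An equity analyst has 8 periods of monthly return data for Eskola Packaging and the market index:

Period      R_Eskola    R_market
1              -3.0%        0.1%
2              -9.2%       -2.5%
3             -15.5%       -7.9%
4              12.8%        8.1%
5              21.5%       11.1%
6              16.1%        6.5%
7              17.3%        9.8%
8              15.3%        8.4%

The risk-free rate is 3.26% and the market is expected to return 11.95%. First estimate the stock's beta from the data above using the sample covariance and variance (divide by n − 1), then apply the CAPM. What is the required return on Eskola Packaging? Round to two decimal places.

20.84%

Mean R_i = (-3.0 − 9.2 − 15.5 + 12.8 + 21.5 + 16.1 + 17.3 + 15.3) / 8 = 6.9125%
Mean R_m = (0.1 − 2.5 − 7.9 + 8.1 + 11.1 + 6.5 + 9.8 + 8.4) / 8 = 4.2000%
Σ(R_i − R̄_i)(R_m − R̄_m) = 657.9300  ⇒  Cov = 657.9300 / 7 = 93.9900
Σ(R_m − R̄_m)² = 325.2200  ⇒  Var(R_m) = 325.2200 / 7 = 46.4600
β = Cov / Var(R_m) = 93.9900 / 46.4600 = 2.0230
MRP = 11.95% − 3.26% = 8.69%
E(R) = R_f + β × MRP = 3.26% + 2.0230 × 8.69% = 20.84%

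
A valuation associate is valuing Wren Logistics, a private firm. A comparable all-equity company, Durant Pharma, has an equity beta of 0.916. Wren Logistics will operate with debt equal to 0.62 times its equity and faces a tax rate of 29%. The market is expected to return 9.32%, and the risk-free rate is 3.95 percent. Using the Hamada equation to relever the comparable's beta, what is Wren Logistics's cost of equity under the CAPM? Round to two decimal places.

β_L = β_U × [1 + (1 − t)(D/E)] = 0.916 × [1 + (1 − 0.29) × 0.62]
    = 0.916 × [1 + 0.71 × 0.62] = 0.916 × 1.4402 = 1.3192
MRP = 9.32% − 3.95% = 5.37%
E(R) = R_f + β_L × MRP = 3.95% + 1.3192 × 5.37% = 11.03%

11.03%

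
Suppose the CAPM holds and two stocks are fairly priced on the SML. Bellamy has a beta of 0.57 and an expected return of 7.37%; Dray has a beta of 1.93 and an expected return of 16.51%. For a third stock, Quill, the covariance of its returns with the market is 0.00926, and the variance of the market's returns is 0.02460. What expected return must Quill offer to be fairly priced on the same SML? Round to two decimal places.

MRP = (16.51% − 7.37%) / (1.93 − 0.57) = 6.7206%
R_f = 7.37% − 0.57 × 6.7206% = 3.5393%
β_Quill = Cov / Var(R_m) = 0.00926 / 0.02460 = 0.3764
E(R_Quill) = R_f + β × MRP = 3.5393% + 0.3764 × 6.7206% = 6.07%

6.07%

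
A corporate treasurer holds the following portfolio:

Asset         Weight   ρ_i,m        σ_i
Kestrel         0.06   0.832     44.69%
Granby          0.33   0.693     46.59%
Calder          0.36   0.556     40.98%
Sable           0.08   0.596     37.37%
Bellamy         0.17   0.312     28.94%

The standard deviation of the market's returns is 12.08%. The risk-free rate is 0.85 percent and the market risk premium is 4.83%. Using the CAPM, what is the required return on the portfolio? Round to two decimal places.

β_Kestrel = 0.832 × 44.69% / 12.08% = 3.0780
β_Granby = 0.693 × 46.59% / 12.08% = 2.6728
β_Calder = 0.556 × 40.98% / 12.08% = 1.8862
β_Sable = 0.596 × 37.37% / 12.08% = 1.8438
β_Bellamy = 0.312 × 28.94% / 12.08% = 0.7475
β_P = Σ w_i β_i = 0.06×3.0780 + 0.33×2.6728 + 0.36×1.8862 + 0.08×1.8438 + 0.17×0.7475 = 2.0203
E(R_P) = R_f + β_P × MRP = 0.85% + 2.0203 × 4.83% = 10.61%

10.61%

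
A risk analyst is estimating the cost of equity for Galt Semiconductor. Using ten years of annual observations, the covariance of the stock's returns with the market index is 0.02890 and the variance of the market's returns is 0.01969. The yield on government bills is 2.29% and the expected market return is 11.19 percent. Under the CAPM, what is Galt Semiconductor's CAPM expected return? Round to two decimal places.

β = Cov(R_i, R_m) / Var(R_m) = 0.02890 / 0.01969 = 1.4678
MRP = 11.19% − 2.29% = 8.90%
E(R) = R_f + β × MRP = 2.29% + 1.4678 × 8.90% = 15.35%

15.35%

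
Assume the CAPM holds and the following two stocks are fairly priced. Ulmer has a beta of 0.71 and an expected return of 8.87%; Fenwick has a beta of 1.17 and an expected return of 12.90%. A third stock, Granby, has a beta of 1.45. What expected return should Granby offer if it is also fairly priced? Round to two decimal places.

15.35%

MRP (SML slope) = (12.90% − 8.87%) / (1.17 − 0.71) = 4.03% / 0.46 = 8.7609%
R_f (intercept) = 8.87% − 0.71 × 8.7609% = 2.6498%
E(R_Granby) = R_f + β × MRP = 2.6498% + 1.45 × 8.7609% = 15.35%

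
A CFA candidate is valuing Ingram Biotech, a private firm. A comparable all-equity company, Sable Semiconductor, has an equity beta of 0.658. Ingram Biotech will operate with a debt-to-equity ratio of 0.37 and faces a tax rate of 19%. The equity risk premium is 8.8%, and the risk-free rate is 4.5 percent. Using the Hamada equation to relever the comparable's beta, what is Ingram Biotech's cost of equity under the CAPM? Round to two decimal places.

β_L = β_U × [1 + (1 − t)(D/E)] = 0.658 × [1 + (1 − 0.19) × 0.37]
    = 0.658 × [1 + 0.81 × 0.37] = 0.658 × 1.2997 = 0.8552
E(R) = R_f + β_L × MRP = 4.5% + 0.8552 × 8.8% = 12.03%

12.03%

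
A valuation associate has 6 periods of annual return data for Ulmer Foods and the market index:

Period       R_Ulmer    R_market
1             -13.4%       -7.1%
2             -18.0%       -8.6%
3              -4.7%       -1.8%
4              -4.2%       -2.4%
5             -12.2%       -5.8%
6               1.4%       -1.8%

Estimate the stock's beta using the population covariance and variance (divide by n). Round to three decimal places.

Mean R_i = (-13.4 − 18.0 − 4.7 − 4.2 − 12.2 + 1.4) / 6 = -8.5167%
Mean R_m = (-7.1 − 8.6 − 1.8 − 2.4 − 5.8 − 1.8) / 6 = -4.5833%
Σ(R_i − R̄_i)(R_m − R̄_m) = 102.5117  ⇒  Cov = 102.5117 / 6 = 17.0853
Σ(R_m − R̄_m)² = 44.2083  ⇒  Var(R_m) = 44.2083 / 6 = 7.3681
β = Cov / Var(R_m) = 17.0853 / 7.3681 = 2.3188

2.319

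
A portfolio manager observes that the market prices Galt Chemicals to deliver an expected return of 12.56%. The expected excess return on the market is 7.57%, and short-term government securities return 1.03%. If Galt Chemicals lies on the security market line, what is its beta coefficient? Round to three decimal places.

1.523

β = (E(R) − R_f) / MRP = (12.56% − 1.03%) / 7.57% = 11.53% / 7.57% = 1.523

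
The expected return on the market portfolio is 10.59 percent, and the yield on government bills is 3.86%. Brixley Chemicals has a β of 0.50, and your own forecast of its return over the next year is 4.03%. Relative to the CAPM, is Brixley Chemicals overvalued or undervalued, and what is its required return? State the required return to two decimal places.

MRP = 10.59% − 3.86% = 6.73%
Required return = R_f + β·MRP = 3.86% + 0.50 × 6.73% = 7.23%
Forecast 4.03% < required 7.23% → the stock plots below the SML → overvalued.

Overvalued; required return 7.23%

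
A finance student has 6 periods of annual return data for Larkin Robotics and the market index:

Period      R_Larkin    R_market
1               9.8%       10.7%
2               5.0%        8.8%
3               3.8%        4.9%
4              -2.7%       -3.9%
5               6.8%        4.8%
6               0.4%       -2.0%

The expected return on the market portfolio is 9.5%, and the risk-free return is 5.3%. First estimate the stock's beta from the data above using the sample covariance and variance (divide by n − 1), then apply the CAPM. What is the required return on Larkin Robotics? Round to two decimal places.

Mean R_i = (9.8 + 5.0 + 3.8 − 2.7 + 6.8 + 0.4) / 6 = 3.8500%
Mean R_m = (10.7 + 8.8 + 4.9 − 3.9 + 4.8 − 2.0) / 6 = 3.8833%
Σ(R_i − R̄_i)(R_m − R̄_m) = 120.1450  ⇒  Cov = 120.1450 / 5 = 24.0290
Σ(R_m − R̄_m)² = 167.7083  ⇒  Var(R_m) = 167.7083 / 5 = 33.5417
β = Cov / Var(R_m) = 24.0290 / 33.5417 = 0.7164
MRP = 9.5% − 5.3% = 4.20%
E(R) = R_f + β × MRP = 5.3% + 0.7164 × 4.2% = 8.31%

8.31%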